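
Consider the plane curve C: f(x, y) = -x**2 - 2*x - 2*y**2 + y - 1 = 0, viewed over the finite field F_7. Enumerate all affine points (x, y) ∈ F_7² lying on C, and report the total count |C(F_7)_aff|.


Affine F_7-points: {(0, 2), (1, 5), (1, 6), (4, 5), (4, 6), (5, 2), (6, 0), (6, 4)}; count = 8.

For each of the 49 pairs (x, y) ∈ F_7², evaluate f(x, y) mod 7. Record the zeros.
  x = 0: [0↦6, 1↦5, 2↦0, 3↦5, 4↦6, 5↦3, 6↦3]  zeros at y ∈ {2}
  x = 1: [0↦3, 1↦2, 2↦4, 3↦2, 4↦3, 5↦0, 6↦0]  zeros at y ∈ {5, 6}
  x = 2: [0↦5, 1↦4, 2↦6, 3↦4, 4↦5, 5↦2, 6↦2]  zeros at y ∈ ∅
  x = 3: [0↦5, 1↦4, 2↦6, 3↦4, 4↦5, 5↦2, 6↦2]  zeros at y ∈ ∅
  x = 4: [0↦3, 1↦2, 2↦4, 3↦2, 4↦3, 5↦0, 6↦0]  zeros at y ∈ {5, 6}
  x = 5: [0↦6, 1↦5, 2↦0, 3↦5, 4↦6, 5↦3, 6↦3]  zeros at y ∈ {2}
  x = 6: [0↦0, 1↦6, 2↦1, 3↦6, 4↦0, 5↦4, 6↦4]  zeros at y ∈ {0, 4}
Collecting zeros: affine points = {(0, 2), (1, 5), (1, 6), (4, 5), (4, 6), (5, 2), (6, 0), (6, 4)}.
Total count |C(F_7)_aff| = 8.


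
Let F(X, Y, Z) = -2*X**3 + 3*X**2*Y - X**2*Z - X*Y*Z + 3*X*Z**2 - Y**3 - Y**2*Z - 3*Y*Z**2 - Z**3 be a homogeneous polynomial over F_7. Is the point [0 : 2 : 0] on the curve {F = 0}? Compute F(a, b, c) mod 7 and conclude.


F(0,2,0) ≡ 6 (mod 7); P is NOT on the curve.

Evaluate F(0, 2, 0) term-by-term (mod 7).
  -2*X**3 ↦ -2·0·1·1 = 0
  3*X**2*Y ↦ 3·0·2·1 = 0
  -X**2*Z ↦ -1·0·1·0 = 0
  -X*Y*Z ↦ -1·0·2·0 = 0
  3*X*Z**2 ↦ 3·0·1·0 = 0
  -Y**3 ↦ -1·1·8·1 = -8
  -Y**2*Z ↦ -1·1·4·0 = 0
  -3*Y*Z**2 ↦ -3·1·2·0 = 0
  -Z**3 ↦ -1·1·1·0 = 0
Sum: F(0, 2, 0) = (0) + (0) + (0) + (0) + (0) + (-8) + (0) + (0) + (0) = -8.
Reducing mod 7: -8 ≡ 6 (mod 7).
Since F(a, b, c) ≡ 6 ≠ 0 (mod 7), P does NOT lie on the curve.


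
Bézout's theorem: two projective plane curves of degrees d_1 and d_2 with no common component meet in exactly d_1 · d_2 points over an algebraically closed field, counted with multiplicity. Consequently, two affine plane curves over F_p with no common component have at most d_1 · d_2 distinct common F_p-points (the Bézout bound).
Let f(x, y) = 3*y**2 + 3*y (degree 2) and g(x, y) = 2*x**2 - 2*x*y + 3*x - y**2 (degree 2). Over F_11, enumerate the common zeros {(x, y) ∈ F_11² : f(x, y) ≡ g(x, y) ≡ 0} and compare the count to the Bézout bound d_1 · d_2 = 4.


Common zeros: {(0, 0), (4, 0), (7, 10)}; count = 3; Bézout bound = 4.

deg(f) = 2, deg(g) = 2, so Bézout bound = 4.
Scan x ∈ F_11. For each x, list the y ∈ F_11 with f(x, y) ≡ 0 and those with g(x, y) ≡ 0 (mod 11); the common zeros in that column are the intersection.
  x = 0: f ≡ 0 at y ∈ {0, 10}; g ≡ 0 at y ∈ {0}; common: {0}.
  x = 1: f ≡ 0 at y ∈ {0, 10}; g ≡ 0 at y ∈ ∅; common: ∅.
  x = 2: f ≡ 0 at y ∈ {0, 10}; g ≡ 0 at y ∈ ∅; common: ∅.
  x = 3: f ≡ 0 at y ∈ {0, 10}; g ≡ 0 at y ∈ {2, 3}; common: ∅.
  x = 4: f ≡ 0 at y ∈ {0, 10}; g ≡ 0 at y ∈ {0, 3}; common: {0}.
  x = 5: f ≡ 0 at y ∈ {0, 10}; g ≡ 0 at y ∈ ∅; common: ∅.
  x = 6: f ≡ 0 at y ∈ {0, 10}; g ≡ 0 at y ∈ {1, 9}; common: ∅.
  x = 7: f ≡ 0 at y ∈ {0, 10}; g ≡ 0 at y ∈ {9, 10}; common: {10}.
  x = 8: f ≡ 0 at y ∈ {0, 10}; g ≡ 0 at y ∈ ∅; common: ∅.
  x = 9: f ≡ 0 at y ∈ {0, 10}; g ≡ 0 at y ∈ ∅; common: ∅.
  x = 10: f ≡ 0 at y ∈ {0, 10}; g ≡ 0 at y ∈ {1}; common: ∅.
Collecting: common zeros = {(0, 0), (4, 0), (7, 10)}, so the count is 3.
Comparison with the Bézout bound: 3 ≤ 4 = deg(f)·deg(g), as expected for curves with no common component (the affine F_11-count falls short of the bound because intersections may lie at infinity, over extension fields, or carry multiplicity).


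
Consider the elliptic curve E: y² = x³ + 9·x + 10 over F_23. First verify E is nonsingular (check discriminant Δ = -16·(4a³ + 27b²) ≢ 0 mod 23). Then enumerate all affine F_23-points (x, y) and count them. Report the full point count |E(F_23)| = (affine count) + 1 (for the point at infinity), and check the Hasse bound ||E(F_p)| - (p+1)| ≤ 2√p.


Affine points = {(2, 6), (2, 17), (3, 8), (3, 15), (4, 8), (4, 15), (6, 2), (6, 21), (7, 5), (7, 18), (12, 11), (12, 12), (13, 1), (13, 22), (15, 1), (15, 22), (16, 8), (16, 15), (17, 4), (17, 19), (18, 1), (18, 22), (19, 5), (19, 18), (20, 5), (20, 18), (22, 0)}; affine count = 27; |E(F_23)| = 28.

Discriminant check: Δ ∝ 4a³ + 27b² = 4·9³ + 27·10² = 4·729 + 27·100 ≡ 4 (mod 23). Nonzero ⇒ E is nonsingular.
For each x ∈ F_23, compute rhs = x³ + 9·x + 10 mod 23, then count y ∈ F_23 with y² ≡ rhs.
  x = 0: rhs = 10, matching y values: none (0 points).
  x = 1: rhs = 20, matching y values: none (0 points).
  x = 2: rhs = 13, matching y values: 6, 17 (2 points).
  x = 3: rhs = 18, matching y values: 8, 15 (2 points).
  x = 4: rhs = 18, matching y values: 8, 15 (2 points).
  x = 5: rhs = 19, matching y values: none (0 points).
  x = 6: rhs = 4, matching y values: 2, 21 (2 points).
  x = 7: rhs = 2, matching y values: 5, 18 (2 points).
  x = 8: rhs = 19, matching y values: none (0 points).
  x = 9: rhs = 15, matching y values: none (0 points).
  x = 10: rhs = 19, matching y values: none (0 points).
  x = 11: rhs = 14, matching y values: none (0 points).
  x = 12: rhs = 6, matching y values: 11, 12 (2 points).
  x = 13: rhs = 1, matching y values: 1, 22 (2 points).
  x = 14: rhs = 5, matching y values: none (0 points).
  x = 15: rhs = 1, matching y values: 1, 22 (2 points).
  x = 16: rhs = 18, matching y values: 8, 15 (2 points).
  x = 17: rhs = 16, matching y values: 4, 19 (2 points).
  x = 18: rhs = 1, matching y values: 1, 22 (2 points).
  x = 19: rhs = 2, matching y values: 5, 18 (2 points).
  x = 20: rhs = 2, matching y values: 5, 18 (2 points).
  x = 21: rhs = 7, matching y values: none (0 points).
  x = 22: rhs = 0, matching y values: 0 (1 points).
Total affine count: 27.
Full point count |E(F_23)| = 27 + 1 = 28.
Hasse bound: |28 − (23+1)| = |4| = 4 ≤ 2√23 ≈ 9.5917 ✓.


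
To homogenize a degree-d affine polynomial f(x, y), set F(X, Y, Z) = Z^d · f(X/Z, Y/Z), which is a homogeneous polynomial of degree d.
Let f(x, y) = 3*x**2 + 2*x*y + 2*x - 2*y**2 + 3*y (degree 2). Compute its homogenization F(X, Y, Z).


F(X, Y, Z) = 3*X**2 + 2*X*Y + 2*X*Z - 2*Y**2 + 3*Y*Z

deg(f) = 2.
Substitute x = X/Z, y = Y/Z into f, then multiply by Z^2.
  monomial 3·x^2·y^0 ↦ 3·X^2·Y^0·Z^0.
  monomial 2·x^1·y^1 ↦ 2·X^1·Y^1·Z^0.
  monomial 2·x^1·y^0 ↦ 2·X^1·Y^0·Z^1.
  monomial -2·x^0·y^2 ↦ -2·X^0·Y^2·Z^0.
  monomial 3·x^0·y^1 ↦ 3·X^0·Y^1·Z^1.
Collecting: F(X, Y, Z) = 3*X**2 + 2*X*Y + 2*X*Z - 2*Y**2 + 3*Y*Z.


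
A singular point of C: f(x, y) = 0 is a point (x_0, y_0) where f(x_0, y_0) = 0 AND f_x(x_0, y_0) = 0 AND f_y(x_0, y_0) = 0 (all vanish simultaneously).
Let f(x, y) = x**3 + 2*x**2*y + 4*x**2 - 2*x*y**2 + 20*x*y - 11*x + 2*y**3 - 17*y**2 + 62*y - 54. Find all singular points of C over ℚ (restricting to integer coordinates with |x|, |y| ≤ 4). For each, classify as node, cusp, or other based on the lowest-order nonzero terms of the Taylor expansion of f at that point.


Singular points: {(-3, 2)}; classification: node.

Compute partial derivatives:
  f_x = 3*x**2 + 4*x*y + 8*x - 2*y**2 + 20*y - 11.
  f_y = 2*x**2 - 4*x*y + 20*x + 6*y**2 - 34*y + 62.
Scan x_0 ∈ {−4, ..., 4}. For each x_0, f_y(x_0, y) is a polynomial in y; find its integer roots y ∈ {−4, ..., 4}, then test f_x and f at those candidates.
  x = -4: f_y(-4, y) = 6*y**2 - 18*y + 14; no integer root y with |y| ≤ 4.
  x = -3: f_y(-3, y) = 6*y**2 - 22*y + 20; vanishes at y ∈ {2}. (-3, 2): f_x = 0, f = 0 — SINGULAR.
  x = -2: f_y(-2, y) = 6*y**2 - 26*y + 30; no integer root y with |y| ≤ 4.
  x = -1: f_y(-1, y) = 6*y**2 - 30*y + 44; no integer root y with |y| ≤ 4.
  x = 0: f_y(0, y) = 6*y**2 - 34*y + 62; no integer root y with |y| ≤ 4.
  x = 1: f_y(1, y) = 6*y**2 - 38*y + 84; no integer root y with |y| ≤ 4.
  x = 2: f_y(2, y) = 6*y**2 - 42*y + 110; no integer root y with |y| ≤ 4.
  x = 3: f_y(3, y) = 6*y**2 - 46*y + 140; no integer root y with |y| ≤ 4.
  x = 4: f_y(4, y) = 6*y**2 - 50*y + 174; no integer root y with |y| ≤ 4.
Only singular point on the grid: (-3, 2).
Classify: substitute x = -3 + u, y = 2 + v and expand: f = u**3 + 2*u**2*v - u**2 - 2*u*v**2 + 2*v**3 + v**2.
No constant or linear terms (consistent with a singular point). Quadratic part: -u**2 + v**2. Cubic part: u**3 + 2*u**2*v - 2*u*v**2 + 2*v**3.
The quadratic part v**2 - u**2 = (v − u)(v + u) splits into two distinct linear factors, so there are two distinct tangent lines y − 2 = ±(x − -3) — this is a node (ordinary double point).
Classification: node.


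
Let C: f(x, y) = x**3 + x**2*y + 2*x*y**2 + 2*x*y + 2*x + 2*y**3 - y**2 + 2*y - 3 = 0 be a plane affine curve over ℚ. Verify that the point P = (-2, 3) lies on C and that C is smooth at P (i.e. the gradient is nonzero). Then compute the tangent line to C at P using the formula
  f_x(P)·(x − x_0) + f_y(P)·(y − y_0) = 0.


Tangent line at P: 26*x + 26*y - 26 = 0.

Step 1: f(-2, 3) = 0, so P lies on C.
Step 2: partial derivatives
  f_x(x, y) = 3*x**2 + 2*x*y + 2*y**2 + 2*y + 2, f_y(x, y) = x**2 + 4*x*y + 2*x + 6*y**2 - 2*y + 2.
  f_x(P) = 26, f_y(P) = 26 (gradient nonzero, so P is smooth).
Step 3: tangent line at P: 26·(x − -2) + 26·(y − 3) = 0.
Expanding: 26*x + 26*y - 26 = 0.


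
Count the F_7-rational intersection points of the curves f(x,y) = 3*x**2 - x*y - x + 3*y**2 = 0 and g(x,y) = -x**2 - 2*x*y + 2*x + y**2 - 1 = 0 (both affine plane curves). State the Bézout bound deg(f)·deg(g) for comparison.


Common zeros: ∅; count = 0; Bézout bound = 4.

deg(f) = 2, deg(g) = 2, so Bézout bound = 4.
Scan x ∈ F_7. For each x, list the y ∈ F_7 with f(x, y) ≡ 0 and those with g(x, y) ≡ 0 (mod 7); the common zeros in that column are the intersection.
  x = 0: f ≡ 0 at y ∈ {0}; g ≡ 0 at y ∈ {1, 6}; common: ∅.
  x = 1: f ≡ 0 at y ∈ ∅; g ≡ 0 at y ∈ {0, 2}; common: ∅.
  x = 2: f ≡ 0 at y ∈ ∅; g ≡ 0 at y ∈ ∅; common: ∅.
  x = 3: f ≡ 0 at y ∈ {3, 5}; g ≡ 0 at y ∈ ∅; common: ∅.
  x = 4: f ≡ 0 at y ∈ ∅; g ≡ 0 at y ∈ {2, 6}; common: ∅.
  x = 5: f ≡ 0 at y ∈ {0, 4}; g ≡ 0 at y ∈ ∅; common: ∅.
  x = 6: f ≡ 0 at y ∈ {4, 5}; g ≡ 0 at y ∈ ∅; common: ∅.
Collecting: common zeros = ∅, so the count is 0.
Comparison with the Bézout bound: 0 ≤ 4 = deg(f)·deg(g), as expected for curves with no common component (the affine F_7-count falls short of the bound because intersections may lie at infinity, over extension fields, or carry multiplicity).


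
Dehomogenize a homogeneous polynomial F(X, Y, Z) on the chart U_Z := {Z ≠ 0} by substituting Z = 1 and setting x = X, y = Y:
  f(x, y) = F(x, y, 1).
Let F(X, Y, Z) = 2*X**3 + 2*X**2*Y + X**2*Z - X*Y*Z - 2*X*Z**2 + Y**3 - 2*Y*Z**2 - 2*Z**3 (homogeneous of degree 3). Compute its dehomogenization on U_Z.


f(x, y) = 2*x**3 + 2*x**2*y + x**2 - x*y - 2*x + y**3 - 2*y - 2

On U_Z we set Z = 1. Each monomial c·X^i·Y^j·Z^k in F becomes c·x^i·y^j·1^k = c·x^i·y^j.
Substituting Z = 1: F(X, Y, 1) = 2*x**3 + 2*x**2*y + x**2 - x*y - 2*x + y**3 - 2*y - 2.
Note: deg(f) ≤ deg(F) = 3; strict inequality happens when F is divisible by Z (lost terms).


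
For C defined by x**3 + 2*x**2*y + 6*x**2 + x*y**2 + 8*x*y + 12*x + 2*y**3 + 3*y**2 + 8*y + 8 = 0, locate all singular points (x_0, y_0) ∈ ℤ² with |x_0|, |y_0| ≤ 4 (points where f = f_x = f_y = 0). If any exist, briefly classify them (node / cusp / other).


Singular points: {(-2, 0)}; classification: cusp.

Compute partial derivatives:
  f_x = 3*x**2 + 4*x*y + 12*x + y**2 + 8*y + 12.
  f_y = 2*x**2 + 2*x*y + 8*x + 6*y**2 + 6*y + 8.
Scan x_0 ∈ {−4, ..., 4}. For each x_0, f_y(x_0, y) is a polynomial in y; find its integer roots y ∈ {−4, ..., 4}, then test f_x and f at those candidates.
  x = -4: f_y(-4, y) = 6*y**2 - 2*y + 8; no integer root y with |y| ≤ 4.
  x = -3: f_y(-3, y) = 6*y**2 + 2; no integer root y with |y| ≤ 4.
  x = -2: f_y(-2, y) = 6*y**2 + 2*y; vanishes at y ∈ {0}. (-2, 0): f_x = 0, f = 0 — SINGULAR.
  x = -1: f_y(-1, y) = 6*y**2 + 4*y + 2; no integer root y with |y| ≤ 4.
  x = 0: f_y(0, y) = 6*y**2 + 6*y + 8; no integer root y with |y| ≤ 4.
  x = 1: f_y(1, y) = 6*y**2 + 8*y + 18; no integer root y with |y| ≤ 4.
  x = 2: f_y(2, y) = 6*y**2 + 10*y + 32; no integer root y with |y| ≤ 4.
  x = 3: f_y(3, y) = 6*y**2 + 12*y + 50; no integer root y with |y| ≤ 4.
  x = 4: f_y(4, y) = 6*y**2 + 14*y + 72; no integer root y with |y| ≤ 4.
Only singular point on the grid: (-2, 0).
Classify: substitute x = -2 + u, y = 0 + v and expand: f = u**3 + 2*u**2*v + u*v**2 + 2*v**3 + v**2.
No constant or linear terms (consistent with a singular point). Quadratic part: v**2. Cubic part: u**3 + 2*u**2*v + u*v**2 + 2*v**3.
The quadratic part v**2 is a perfect square, so there is a single (double) tangent line v = 0, i.e. y = 0. Restricting the cubic part to that line (v = 0) leaves u**3 ≠ 0, so f is not divisible by v and the branch is v² ≈ -u**3 to lowest order — this is a cusp.
Classification: cusp.


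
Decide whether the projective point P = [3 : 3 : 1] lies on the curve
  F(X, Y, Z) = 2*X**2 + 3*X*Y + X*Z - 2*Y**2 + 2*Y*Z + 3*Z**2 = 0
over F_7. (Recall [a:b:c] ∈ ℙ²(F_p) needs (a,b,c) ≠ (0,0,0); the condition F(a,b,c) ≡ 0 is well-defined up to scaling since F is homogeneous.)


F(3,3,1) ≡ 4 (mod 7); P is NOT on the curve.

Evaluate F(3, 3, 1) term-by-term (mod 7).
  2*X**2 ↦ 2·9·1·1 = 18
  3*X*Y ↦ 3·3·3·1 = 27
  X*Z ↦ 1·3·1·1 = 3
  -2*Y**2 ↦ -2·1·9·1 = -18
  2*Y*Z ↦ 2·1·3·1 = 6
  3*Z**2 ↦ 3·1·1·1 = 3
Sum: F(3, 3, 1) = (18) + (27) + (3) + (-18) + (6) + (3) = 39.
Reducing mod 7: 39 ≡ 4 (mod 7).
Since F(a, b, c) ≡ 4 ≠ 0 (mod 7), P does NOT lie on the curve.


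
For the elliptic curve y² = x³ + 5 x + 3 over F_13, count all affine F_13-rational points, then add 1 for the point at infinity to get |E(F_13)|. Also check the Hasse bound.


Affine points = {(0, 4), (0, 9), (1, 3), (1, 10), (4, 3), (4, 10), (5, 6), (5, 7), (7, 2), (7, 11), (8, 3), (8, 10), (9, 6), (9, 7), (10, 0), (12, 6), (12, 7)}; affine count = 17; |E(F_13)| = 18.

Discriminant check: Δ ∝ 4a³ + 27b² = 4·5³ + 27·3² = 4·125 + 27·9 ≡ 2 (mod 13). Nonzero ⇒ E is nonsingular.
For each x ∈ F_13, compute rhs = x³ + 5·x + 3 mod 13, then count y ∈ F_13 with y² ≡ rhs.
  x = 0: rhs = 3, matching y values: 4, 9 (2 points).
  x = 1: rhs = 9, matching y values: 3, 10 (2 points).
  x = 2: rhs = 8, matching y values: none (0 points).
  x = 3: rhs = 6, matching y values: none (0 points).
  x = 4: rhs = 9, matching y values: 3, 10 (2 points).
  x = 5: rhs = 10, matching y values: 6, 7 (2 points).
  x = 6: rhs = 2, matching y values: none (0 points).
  x = 7: rhs = 4, matching y values: 2, 11 (2 points).
  x = 8: rhs = 9, matching y values: 3, 10 (2 points).
  x = 9: rhs = 10, matching y values: 6, 7 (2 points).
  x = 10: rhs = 0, matching y values: 0 (1 points).
  x = 11: rhs = 11, matching y values: none (0 points).
  x = 12: rhs = 10, matching y values: 6, 7 (2 points).
Total affine count: 17.
Full point count |E(F_13)| = 17 + 1 = 18.
Hasse bound: |18 − (13+1)| = |4| = 4 ≤ 2√13 ≈ 7.2111 ✓.


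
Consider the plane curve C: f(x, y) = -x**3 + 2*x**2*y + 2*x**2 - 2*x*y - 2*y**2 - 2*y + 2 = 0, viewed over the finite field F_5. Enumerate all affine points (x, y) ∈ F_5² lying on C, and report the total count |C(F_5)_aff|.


Affine F_5-points: {(0, 2), (2, 3), (3, 2), (3, 3), (4, 0), (4, 1)}; count = 6.

For each of the 25 pairs (x, y) ∈ F_5², evaluate f(x, y) mod 5. Record the zeros.
  x = 0: [0↦2, 1↦3, 2↦0, 3↦3, 4↦2]  zeros at y ∈ {2}
  x = 1: [0↦3, 1↦4, 2↦1, 3↦4, 4↦3]  zeros at y ∈ ∅
  x = 2: [0↦2, 1↦2, 2↦3, 3↦0, 4↦3]  zeros at y ∈ {3}
  x = 3: [0↦3, 1↦1, 2↦0, 3↦0, 4↦1]  zeros at y ∈ {2, 3}
  x = 4: [0↦0, 1↦0, 2↦1, 3↦3, 4↦1]  zeros at y ∈ {0, 1}
Collecting zeros: affine points = {(0, 2), (2, 3), (3, 2), (3, 3), (4, 0), (4, 1)}.
Total count |C(F_5)_aff| = 6.


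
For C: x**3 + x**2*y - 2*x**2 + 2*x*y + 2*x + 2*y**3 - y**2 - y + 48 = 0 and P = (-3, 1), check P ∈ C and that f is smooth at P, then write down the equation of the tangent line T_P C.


Tangent line at P: 37*x + 6*y + 105 = 0.

Step 1: f(-3, 1) = 0, so P lies on C.
Step 2: partial derivatives
  f_x(x, y) = 3*x**2 + 2*x*y - 4*x + 2*y + 2, f_y(x, y) = x**2 + 2*x + 6*y**2 - 2*y - 1.
  f_x(P) = 37, f_y(P) = 6 (gradient nonzero, so P is smooth).
Step 3: tangent line at P: 37·(x − -3) + 6·(y − 1) = 0.
Expanding: 37*x + 6*y + 105 = 0.


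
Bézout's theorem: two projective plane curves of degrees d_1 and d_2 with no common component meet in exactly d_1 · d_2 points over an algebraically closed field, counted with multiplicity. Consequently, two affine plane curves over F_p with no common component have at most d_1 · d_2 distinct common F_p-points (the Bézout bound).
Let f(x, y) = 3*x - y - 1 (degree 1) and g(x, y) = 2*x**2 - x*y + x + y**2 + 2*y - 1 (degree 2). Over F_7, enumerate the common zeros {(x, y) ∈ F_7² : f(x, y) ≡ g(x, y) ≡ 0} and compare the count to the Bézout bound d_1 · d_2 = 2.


Common zeros: ∅; count = 0; Bézout bound = 2.

deg(f) = 1, deg(g) = 2, so Bézout bound = 2.
Scan x ∈ F_7. For each x, list the y ∈ F_7 with f(x, y) ≡ 0 and those with g(x, y) ≡ 0 (mod 7); the common zeros in that column are the intersection.
  x = 0: f ≡ 0 at y ∈ {6}; g ≡ 0 at y ∈ {2, 3}; common: ∅.
  x = 1: f ≡ 0 at y ∈ {2}; g ≡ 0 at y ∈ {3}; common: ∅.
  x = 2: f ≡ 0 at y ∈ {5}; g ≡ 0 at y ∈ ∅; common: ∅.
  x = 3: f ≡ 0 at y ∈ {1}; g ≡ 0 at y ∈ ∅; common: ∅.
  x = 4: f ≡ 0 at y ∈ {4}; g ≡ 0 at y ∈ {0, 2}; common: ∅.
  x = 5: f ≡ 0 at y ∈ {0}; g ≡ 0 at y ∈ ∅; common: ∅.
  x = 6: f ≡ 0 at y ∈ {3}; g ≡ 0 at y ∈ {0, 4}; common: ∅.
Collecting: common zeros = ∅, so the count is 0.
Comparison with the Bézout bound: 0 ≤ 2 = deg(f)·deg(g), as expected for curves with no common component (the affine F_7-count falls short of the bound because intersections may lie at infinity, over extension fields, or carry multiplicity).


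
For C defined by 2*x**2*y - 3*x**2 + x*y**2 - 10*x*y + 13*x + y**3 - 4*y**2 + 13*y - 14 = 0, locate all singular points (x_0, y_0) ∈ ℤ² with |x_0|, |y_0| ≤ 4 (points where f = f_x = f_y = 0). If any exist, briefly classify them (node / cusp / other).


Singular points: {(2, 1)}; classification: node.

Compute partial derivatives:
  f_x = 4*x*y - 6*x + y**2 - 10*y + 13.
  f_y = 2*x**2 + 2*x*y - 10*x + 3*y**2 - 8*y + 13.
Scan x_0 ∈ {−4, ..., 4}. For each x_0, f_y(x_0, y) is a polynomial in y; find its integer roots y ∈ {−4, ..., 4}, then test f_x and f at those candidates.
  x = -4: f_y(-4, y) = 3*y**2 - 16*y + 85; no integer root y with |y| ≤ 4.
  x = -3: f_y(-3, y) = 3*y**2 - 14*y + 61; no integer root y with |y| ≤ 4.
  x = -2: f_y(-2, y) = 3*y**2 - 12*y + 41; no integer root y with |y| ≤ 4.
  x = -1: f_y(-1, y) = 3*y**2 - 10*y + 25; no integer root y with |y| ≤ 4.
  x = 0: f_y(0, y) = 3*y**2 - 8*y + 13; no integer root y with |y| ≤ 4.
  x = 1: f_y(1, y) = 3*y**2 - 6*y + 5; no integer root y with |y| ≤ 4.
  x = 2: f_y(2, y) = 3*y**2 - 4*y + 1; vanishes at y ∈ {1}. (2, 1): f_x = 0, f = 0 — SINGULAR.
  x = 3: f_y(3, y) = 3*y**2 - 2*y + 1; no integer root y with |y| ≤ 4.
  x = 4: f_y(4, y) = 3*y**2 + 5; no integer root y with |y| ≤ 4.
Only singular point on the grid: (2, 1).
Classify: substitute x = 2 + u, y = 1 + v and expand: f = 2*u**2*v - u**2 + u*v**2 + v**3 + v**2.
No constant or linear terms (consistent with a singular point). Quadratic part: -u**2 + v**2. Cubic part: 2*u**2*v + u*v**2 + v**3.
The quadratic part v**2 - u**2 = (v − u)(v + u) splits into two distinct linear factors, so there are two distinct tangent lines y − 1 = ±(x − 2) — this is a node (ordinary double point).
Classification: node.


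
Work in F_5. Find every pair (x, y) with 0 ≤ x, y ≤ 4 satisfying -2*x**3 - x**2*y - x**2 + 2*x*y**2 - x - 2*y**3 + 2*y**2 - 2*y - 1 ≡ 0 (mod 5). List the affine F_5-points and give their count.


Affine F_5-points: {(0, 4), (1, 0), (2, 1)}; count = 3.

For each of the 25 pairs (x, y) ∈ F_5², evaluate f(x, y) mod 5. Record the zeros.
  x = 0: [0↦4, 1↦2, 2↦2, 3↦2, 4↦0]  zeros at y ∈ {4}
  x = 1: [0↦0, 1↦4, 2↦4, 3↦3, 4↦4]  zeros at y ∈ {0}
  x = 2: [0↦2, 1↦0, 2↦3, 3↦4, 4↦1]  zeros at y ∈ {1}
  x = 3: [0↦3, 1↦3, 2↦2, 3↦3, 4↦4]  zeros at y ∈ ∅
  x = 4: [0↦1, 1↦1, 2↦4, 3↦3, 4↦1]  zeros at y ∈ ∅
Collecting zeros: affine points = {(0, 4), (1, 0), (2, 1)}.
Total count |C(F_5)_aff| = 3.


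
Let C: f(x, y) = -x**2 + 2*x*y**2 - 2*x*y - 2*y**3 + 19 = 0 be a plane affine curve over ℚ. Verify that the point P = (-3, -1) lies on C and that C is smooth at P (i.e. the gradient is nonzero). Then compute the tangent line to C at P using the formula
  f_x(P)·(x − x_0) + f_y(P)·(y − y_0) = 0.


Tangent line at P: 10*x + 12*y + 42 = 0.

Step 1: f(-3, -1) = 0, so P lies on C.
Step 2: partial derivatives
  f_x(x, y) = -2*x + 2*y**2 - 2*y, f_y(x, y) = 4*x*y - 2*x - 6*y**2.
  f_x(P) = 10, f_y(P) = 12 (gradient nonzero, so P is smooth).
Step 3: tangent line at P: 10·(x − -3) + 12·(y − -1) = 0.
Expanding: 10*x + 12*y + 42 = 0.


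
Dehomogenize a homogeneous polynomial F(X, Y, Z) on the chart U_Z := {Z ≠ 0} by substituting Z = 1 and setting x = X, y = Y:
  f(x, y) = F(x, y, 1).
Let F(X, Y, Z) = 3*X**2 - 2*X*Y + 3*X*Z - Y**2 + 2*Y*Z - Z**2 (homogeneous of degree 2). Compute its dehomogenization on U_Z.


f(x, y) = 3*x**2 - 2*x*y + 3*x - y**2 + 2*y - 1

On U_Z we set Z = 1. Each monomial c·X^i·Y^j·Z^k in F becomes c·x^i·y^j·1^k = c·x^i·y^j.
Substituting Z = 1: F(X, Y, 1) = 3*x**2 - 2*x*y + 3*x - y**2 + 2*y - 1.
Note: deg(f) ≤ deg(F) = 2; strict inequality happens when F is divisible by Z (lost terms).


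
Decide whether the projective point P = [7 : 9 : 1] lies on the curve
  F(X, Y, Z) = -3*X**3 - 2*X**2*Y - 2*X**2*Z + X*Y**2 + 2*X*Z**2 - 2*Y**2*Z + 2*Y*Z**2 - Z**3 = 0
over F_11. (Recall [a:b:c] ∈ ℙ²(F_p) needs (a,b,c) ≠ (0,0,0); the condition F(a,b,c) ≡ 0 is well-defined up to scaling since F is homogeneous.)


F(7,9,1) ≡ 0 (mod 11); P is on the curve.

Evaluate F(7, 9, 1) term-by-term (mod 11).
  -3*X**3 ↦ -3·343·1·1 = -1029
  -2*X**2*Y ↦ -2·49·9·1 = -882
  -2*X**2*Z ↦ -2·49·1·1 = -98
  X*Y**2 ↦ 1·7·81·1 = 567
  2*X*Z**2 ↦ 2·7·1·1 = 14
  -2*Y**2*Z ↦ -2·1·81·1 = -162
  2*Y*Z**2 ↦ 2·1·9·1 = 18
  -Z**3 ↦ -1·1·1·1 = -1
Sum: F(7, 9, 1) = (-1029) + (-882) + (-98) + (567) + (14) + (-162) + (18) + (-1) = -1573.
Reducing mod 11: -1573 ≡ 0 (mod 11).
Since F(a, b, c) ≡ 0 (mod 11), P lies on the curve.


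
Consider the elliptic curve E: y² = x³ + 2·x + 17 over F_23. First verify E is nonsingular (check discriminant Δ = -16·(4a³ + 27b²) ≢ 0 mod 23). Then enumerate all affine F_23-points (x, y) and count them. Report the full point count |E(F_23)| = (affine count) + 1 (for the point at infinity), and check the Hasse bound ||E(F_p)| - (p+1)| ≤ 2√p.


Affine points = {(2, 11), (2, 12), (3, 2), (3, 21), (7, 11), (7, 12), (8, 4), (8, 19), (10, 5), (10, 18), (11, 6), (11, 17), (13, 3), (13, 20), (14, 11), (14, 12), (15, 8), (15, 15)}; affine count = 18; |E(F_23)| = 19.

Discriminant check: Δ ∝ 4a³ + 27b² = 4·2³ + 27·17² = 4·8 + 27·289 ≡ 15 (mod 23). Nonzero ⇒ E is nonsingular.
For each x ∈ F_23, compute rhs = x³ + 2·x + 17 mod 23, then count y ∈ F_23 with y² ≡ rhs.
  x = 0: rhs = 17, matching y values: none (0 points).
  x = 1: rhs = 20, matching y values: none (0 points).
  x = 2: rhs = 6, matching y values: 11, 12 (2 points).
  x = 3: rhs = 4, matching y values: 2, 21 (2 points).
  x = 4: rhs = 20, matching y values: none (0 points).
  x = 5: rhs = 14, matching y values: none (0 points).
  x = 6: rhs = 15, matching y values: none (0 points).
  x = 7: rhs = 6, matching y values: 11, 12 (2 points).
  x = 8: rhs = 16, matching y values: 4, 19 (2 points).
  x = 9: rhs = 5, matching y values: none (0 points).
  x = 10: rhs = 2, matching y values: 5, 18 (2 points).
  x = 11: rhs = 13, matching y values: 6, 17 (2 points).
  x = 12: rhs = 21, matching y values: none (0 points).
  x = 13: rhs = 9, matching y values: 3, 20 (2 points).
  x = 14: rhs = 6, matching y values: 11, 12 (2 points).
  x = 15: rhs = 18, matching y values: 8, 15 (2 points).
  x = 16: rhs = 5, matching y values: none (0 points).
  x = 17: rhs = 19, matching y values: none (0 points).
  x = 18: rhs = 20, matching y values: none (0 points).
  x = 19: rhs = 14, matching y values: none (0 points).
  x = 20: rhs = 7, matching y values: none (0 points).
  x = 21: rhs = 5, matching y values: none (0 points).
  x = 22: rhs = 14, matching y values: none (0 points).
Total affine count: 18.
Full point count |E(F_23)| = 18 + 1 = 19.
Hasse bound: |19 − (23+1)| = |-5| = 5 ≤ 2√23 ≈ 9.5917 ✓.


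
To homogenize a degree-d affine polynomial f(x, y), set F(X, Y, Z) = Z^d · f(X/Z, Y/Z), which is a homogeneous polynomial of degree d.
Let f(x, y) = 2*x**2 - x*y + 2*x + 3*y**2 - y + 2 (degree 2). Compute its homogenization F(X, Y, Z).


F(X, Y, Z) = 2*X**2 - X*Y + 2*X*Z + 3*Y**2 - Y*Z + 2*Z**2

deg(f) = 2.
Substitute x = X/Z, y = Y/Z into f, then multiply by Z^2.
  monomial 2·x^2·y^0 ↦ 2·X^2·Y^0·Z^0.
  monomial -1·x^1·y^1 ↦ -1·X^1·Y^1·Z^0.
  monomial 2·x^1·y^0 ↦ 2·X^1·Y^0·Z^1.
  monomial 3·x^0·y^2 ↦ 3·X^0·Y^2·Z^0.
  monomial -1·x^0·y^1 ↦ -1·X^0·Y^1·Z^1.
  monomial 2·x^0·y^0 ↦ 2·X^0·Y^0·Z^2.
Collecting: F(X, Y, Z) = 2*X**2 - X*Y + 2*X*Z + 3*Y**2 - Y*Z + 2*Z**2.


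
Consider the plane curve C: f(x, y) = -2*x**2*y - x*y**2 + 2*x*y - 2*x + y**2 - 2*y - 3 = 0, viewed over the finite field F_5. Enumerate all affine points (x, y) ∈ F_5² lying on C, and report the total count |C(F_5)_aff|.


Affine F_5-points: {(0, 3), (0, 4), (1, 0), (3, 1), (3, 2), (4, 1), (4, 2)}; count = 7.

For each of the 25 pairs (x, y) ∈ F_5², evaluate f(x, y) mod 5. Record the zeros.
  x = 0: [0↦2, 1↦1, 2↦2, 3↦0, 4↦0]  zeros at y ∈ {3, 4}
  x = 1: [0↦0, 1↦3, 2↦1, 3↦4, 4↦2]  zeros at y ∈ {0}
  x = 2: [0↦3, 1↦1, 2↦2, 3↦1, 4↦3]  zeros at y ∈ ∅
  x = 3: [0↦1, 1↦0, 2↦0, 3↦1, 4↦3]  zeros at y ∈ {1, 2}
  x = 4: [0↦4, 1↦0, 2↦0, 3↦4, 4↦2]  zeros at y ∈ {1, 2}
Collecting zeros: affine points = {(0, 3), (0, 4), (1, 0), (3, 1), (3, 2), (4, 1), (4, 2)}.
Total count |C(F_5)_aff| = 7.


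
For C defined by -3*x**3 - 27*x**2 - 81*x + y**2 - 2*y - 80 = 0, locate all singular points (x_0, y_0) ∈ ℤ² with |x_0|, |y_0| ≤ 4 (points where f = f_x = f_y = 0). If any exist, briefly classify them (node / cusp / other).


Singular points: {(-3, 1)}; classification: cusp.

Compute partial derivatives:
  f_x = -9*x**2 - 54*x - 81.
  f_y = 2*y - 2.
Scan x_0 ∈ {−4, ..., 4}. For each x_0, f_y(x_0, y) is a polynomial in y; find its integer roots y ∈ {−4, ..., 4}, then test f_x and f at those candidates.
  x = -4: f_y(-4, y) = 2*y - 2; vanishes at y ∈ {1}. (-4, 1): f_x = -9 ≠ 0.
  x = -3: f_y(-3, y) = 2*y - 2; vanishes at y ∈ {1}. (-3, 1): f_x = 0, f = 0 — SINGULAR.
  x = -2: f_y(-2, y) = 2*y - 2; vanishes at y ∈ {1}. (-2, 1): f_x = -9 ≠ 0.
  x = -1: f_y(-1, y) = 2*y - 2; vanishes at y ∈ {1}. (-1, 1): f_x = -36 ≠ 0.
  x = 0: f_y(0, y) = 2*y - 2; vanishes at y ∈ {1}. (0, 1): f_x = -81 ≠ 0.
  x = 1: f_y(1, y) = 2*y - 2; vanishes at y ∈ {1}. (1, 1): f_x = -144 ≠ 0.
  x = 2: f_y(2, y) = 2*y - 2; vanishes at y ∈ {1}. (2, 1): f_x = -225 ≠ 0.
  x = 3: f_y(3, y) = 2*y - 2; vanishes at y ∈ {1}. (3, 1): f_x = -324 ≠ 0.
  x = 4: f_y(4, y) = 2*y - 2; vanishes at y ∈ {1}. (4, 1): f_x = -441 ≠ 0.
Only singular point on the grid: (-3, 1).
Classify: substitute x = -3 + u, y = 1 + v and expand: f = -3*u**3 + v**2.
No constant or linear terms (consistent with a singular point). Quadratic part: v**2. Cubic part: -3*u**3.
The quadratic part v**2 is a perfect square, so there is a single (double) tangent line v = 0, i.e. y = 1. Restricting the cubic part to that line (v = 0) leaves -3*u**3 ≠ 0, so f is not divisible by v and the branch is v² ≈ 3*u**3 to lowest order — this is a cusp.
Classification: cusp.


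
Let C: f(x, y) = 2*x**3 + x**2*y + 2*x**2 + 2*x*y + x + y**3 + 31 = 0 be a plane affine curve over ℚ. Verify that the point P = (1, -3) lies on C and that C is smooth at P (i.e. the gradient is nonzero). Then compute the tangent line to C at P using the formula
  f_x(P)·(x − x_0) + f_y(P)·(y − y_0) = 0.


Tangent line at P: -x + 30*y + 91 = 0.

Step 1: f(1, -3) = 0, so P lies on C.
Step 2: partial derivatives
  f_x(x, y) = 6*x**2 + 2*x*y + 4*x + 2*y + 1, f_y(x, y) = x**2 + 2*x + 3*y**2.
  f_x(P) = -1, f_y(P) = 30 (gradient nonzero, so P is smooth).
Step 3: tangent line at P: -1·(x − 1) + 30·(y − -3) = 0.
Expanding: -x + 30*y + 91 = 0.


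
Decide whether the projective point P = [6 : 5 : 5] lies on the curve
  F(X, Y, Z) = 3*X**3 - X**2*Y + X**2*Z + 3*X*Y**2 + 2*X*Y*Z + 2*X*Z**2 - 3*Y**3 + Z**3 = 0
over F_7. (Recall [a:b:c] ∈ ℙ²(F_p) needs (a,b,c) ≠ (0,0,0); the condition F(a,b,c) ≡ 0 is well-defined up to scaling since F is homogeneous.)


F(6,5,5) ≡ 6 (mod 7); P is NOT on the curve.

Evaluate F(6, 5, 5) term-by-term (mod 7).
  3*X**3 ↦ 3·216·1·1 = 648
  -X**2*Y ↦ -1·36·5·1 = -180
  X**2*Z ↦ 1·36·1·5 = 180
  3*X*Y**2 ↦ 3·6·25·1 = 450
  2*X*Y*Z ↦ 2·6·5·5 = 300
  2*X*Z**2 ↦ 2·6·1·25 = 300
  -3*Y**3 ↦ -3·1·125·1 = -375
  Z**3 ↦ 1·1·1·125 = 125
Sum: F(6, 5, 5) = (648) + (-180) + (180) + (450) + (300) + (300) + (-375) + (125) = 1448.
Reducing mod 7: 1448 ≡ 6 (mod 7).
Since F(a, b, c) ≡ 6 ≠ 0 (mod 7), P does NOT lie on the curve.


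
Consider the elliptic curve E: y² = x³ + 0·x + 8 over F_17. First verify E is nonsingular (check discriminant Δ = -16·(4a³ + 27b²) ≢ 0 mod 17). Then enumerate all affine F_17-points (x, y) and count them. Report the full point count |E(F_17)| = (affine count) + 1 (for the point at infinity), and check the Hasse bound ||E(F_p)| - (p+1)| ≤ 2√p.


Affine points = {(0, 5), (0, 12), (1, 3), (1, 14), (2, 4), (2, 13), (3, 1), (3, 16), (4, 2), (4, 15), (11, 8), (11, 9), (12, 6), (12, 11), (14, 7), (14, 10), (15, 0)}; affine count = 17; |E(F_17)| = 18.

Discriminant check: Δ ∝ 4a³ + 27b² = 4·0³ + 27·8² = 4·0 + 27·64 ≡ 11 (mod 17). Nonzero ⇒ E is nonsingular.
For each x ∈ F_17, compute rhs = x³ + 0·x + 8 mod 17, then count y ∈ F_17 with y² ≡ rhs.
  x = 0: rhs = 8, matching y values: 5, 12 (2 points).
  x = 1: rhs = 9, matching y values: 3, 14 (2 points).
  x = 2: rhs = 16, matching y values: 4, 13 (2 points).
  x = 3: rhs = 1, matching y values: 1, 16 (2 points).
  x = 4: rhs = 4, matching y values: 2, 15 (2 points).
  x = 5: rhs = 14, matching y values: none (0 points).
  x = 6: rhs = 3, matching y values: none (0 points).
  x = 7: rhs = 11, matching y values: none (0 points).
  x = 8: rhs = 10, matching y values: none (0 points).
  x = 9: rhs = 6, matching y values: none (0 points).
  x = 10: rhs = 5, matching y values: none (0 points).
  x = 11: rhs = 13, matching y values: 8, 9 (2 points).
  x = 12: rhs = 2, matching y values: 6, 11 (2 points).
  x = 13: rhs = 12, matching y values: none (0 points).
  x = 14: rhs = 15, matching y values: 7, 10 (2 points).
  x = 15: rhs = 0, matching y values: 0 (1 points).
  x = 16: rhs = 7, matching y values: none (0 points).
Total affine count: 17.
Full point count |E(F_17)| = 17 + 1 = 18.
Hasse bound: |18 − (17+1)| = |0| = 0 ≤ 2√17 ≈ 8.2462 ✓.


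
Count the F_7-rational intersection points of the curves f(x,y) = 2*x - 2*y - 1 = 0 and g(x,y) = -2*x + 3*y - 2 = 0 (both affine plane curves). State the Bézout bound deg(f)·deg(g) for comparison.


Common zeros: {(0, 3)}; count = 1; Bézout bound = 1.

deg(f) = 1, deg(g) = 1, so Bézout bound = 1.
Scan x ∈ F_7. For each x, list the y ∈ F_7 with f(x, y) ≡ 0 and those with g(x, y) ≡ 0 (mod 7); the common zeros in that column are the intersection.
  x = 0: f ≡ 0 at y ∈ {3}; g ≡ 0 at y ∈ {3}; common: {3}.
  x = 1: f ≡ 0 at y ∈ {4}; g ≡ 0 at y ∈ {6}; common: ∅.
  x = 2: f ≡ 0 at y ∈ {5}; g ≡ 0 at y ∈ {2}; common: ∅.
  x = 3: f ≡ 0 at y ∈ {6}; g ≡ 0 at y ∈ {5}; common: ∅.
  x = 4: f ≡ 0 at y ∈ {0}; g ≡ 0 at y ∈ {1}; common: ∅.
  x = 5: f ≡ 0 at y ∈ {1}; g ≡ 0 at y ∈ {4}; common: ∅.
  x = 6: f ≡ 0 at y ∈ {2}; g ≡ 0 at y ∈ {0}; common: ∅.
Collecting: common zeros = {(0, 3)}, so the count is 1.
Comparison with the Bézout bound: 1 ≤ 1 = deg(f)·deg(g), as expected for curves with no common component (the bound is attained).


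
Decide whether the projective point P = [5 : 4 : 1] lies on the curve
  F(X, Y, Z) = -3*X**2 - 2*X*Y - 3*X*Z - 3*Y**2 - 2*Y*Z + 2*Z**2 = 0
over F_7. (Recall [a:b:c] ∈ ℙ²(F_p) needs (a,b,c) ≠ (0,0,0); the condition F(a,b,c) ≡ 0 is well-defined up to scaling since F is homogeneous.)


F(5,4,1) ≡ 5 (mod 7); P is NOT on the curve.

Evaluate F(5, 4, 1) term-by-term (mod 7).
  -3*X**2 ↦ -3·25·1·1 = -75
  -2*X*Y ↦ -2·5·4·1 = -40
  -3*X*Z ↦ -3·5·1·1 = -15
  -3*Y**2 ↦ -3·1·16·1 = -48
  -2*Y*Z ↦ -2·1·4·1 = -8
  2*Z**2 ↦ 2·1·1·1 = 2
Sum: F(5, 4, 1) = (-75) + (-40) + (-15) + (-48) + (-8) + (2) = -184.
Reducing mod 7: -184 ≡ 5 (mod 7).
Since F(a, b, c) ≡ 5 ≠ 0 (mod 7), P does NOT lie on the curve.


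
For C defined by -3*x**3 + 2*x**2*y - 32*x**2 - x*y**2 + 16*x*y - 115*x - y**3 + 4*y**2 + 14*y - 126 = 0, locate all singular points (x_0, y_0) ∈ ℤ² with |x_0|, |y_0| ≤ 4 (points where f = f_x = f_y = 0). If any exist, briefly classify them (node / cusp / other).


Singular points: {(-3, 2)}; classification: node.

Compute partial derivatives:
  f_x = -9*x**2 + 4*x*y - 64*x - y**2 + 16*y - 115.
  f_y = 2*x**2 - 2*x*y + 16*x - 3*y**2 + 8*y + 14.
Scan x_0 ∈ {−4, ..., 4}. For each x_0, f_y(x_0, y) is a polynomial in y; find its integer roots y ∈ {−4, ..., 4}, then test f_x and f at those candidates.
  x = -4: f_y(-4, y) = -3*y**2 + 16*y - 18; no integer root y with |y| ≤ 4.
  x = -3: f_y(-3, y) = -3*y**2 + 14*y - 16; vanishes at y ∈ {2}. (-3, 2): f_x = 0, f = 0 — SINGULAR.
  x = -2: f_y(-2, y) = -3*y**2 + 12*y - 10; no integer root y with |y| ≤ 4.
  x = -1: f_y(-1, y) = -3*y**2 + 10*y; vanishes at y ∈ {0}. (-1, 0): f_x = -60 ≠ 0.
  x = 0: f_y(0, y) = -3*y**2 + 8*y + 14; no integer root y with |y| ≤ 4.
  x = 1: f_y(1, y) = -3*y**2 + 6*y + 32; no integer root y with |y| ≤ 4.
  x = 2: f_y(2, y) = -3*y**2 + 4*y + 54; no integer root y with |y| ≤ 4.
  x = 3: f_y(3, y) = -3*y**2 + 2*y + 80; no integer root y with |y| ≤ 4.
  x = 4: f_y(4, y) = 110 - 3*y**2; no integer root y with |y| ≤ 4.
Only singular point on the grid: (-3, 2).
Classify: substitute x = -3 + u, y = 2 + v and expand: f = -3*u**3 + 2*u**2*v - u**2 - u*v**2 - v**3 + v**2.
No constant or linear terms (consistent with a singular point). Quadratic part: -u**2 + v**2. Cubic part: -3*u**3 + 2*u**2*v - u*v**2 - v**3.
The quadratic part v**2 - u**2 = (v − u)(v + u) splits into two distinct linear factors, so there are two distinct tangent lines y − 2 = ±(x − -3) — this is a node (ordinary double point).
Classification: node.


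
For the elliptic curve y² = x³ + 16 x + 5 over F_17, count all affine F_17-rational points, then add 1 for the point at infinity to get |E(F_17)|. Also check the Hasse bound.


Affine points = {(7, 1), (7, 16), (8, 4), (8, 13), (10, 3), (10, 14), (11, 4), (11, 13), (12, 2), (12, 15), (13, 8), (13, 9), (14, 7), (14, 10), (15, 4), (15, 13)}; affine count = 16; |E(F_17)| = 17.

Discriminant check: Δ ∝ 4a³ + 27b² = 4·16³ + 27·5² = 4·4096 + 27·25 ≡ 8 (mod 17). Nonzero ⇒ E is nonsingular.
For each x ∈ F_17, compute rhs = x³ + 16·x + 5 mod 17, then count y ∈ F_17 with y² ≡ rhs.
  x = 0: rhs = 5, matching y values: none (0 points).
  x = 1: rhs = 5, matching y values: none (0 points).
  x = 2: rhs = 11, matching y values: none (0 points).
  x = 3: rhs = 12, matching y values: none (0 points).
  x = 4: rhs = 14, matching y values: none (0 points).
  x = 5: rhs = 6, matching y values: none (0 points).
  x = 6: rhs = 11, matching y values: none (0 points).
  x = 7: rhs = 1, matching y values: 1, 16 (2 points).
  x = 8: rhs = 16, matching y values: 4, 13 (2 points).
  x = 9: rhs = 11, matching y values: none (0 points).
  x = 10: rhs = 9, matching y values: 3, 14 (2 points).
  x = 11: rhs = 16, matching y values: 4, 13 (2 points).
  x = 12: rhs = 4, matching y values: 2, 15 (2 points).
  x = 13: rhs = 13, matching y values: 8, 9 (2 points).
  x = 14: rhs = 15, matching y values: 7, 10 (2 points).
  x = 15: rhs = 16, matching y values: 4, 13 (2 points).
  x = 16: rhs = 5, matching y values: none (0 points).
Total affine count: 16.
Full point count |E(F_17)| = 16 + 1 = 17.
Hasse bound: |17 − (17+1)| = |-1| = 1 ≤ 2√17 ≈ 8.2462 ✓.


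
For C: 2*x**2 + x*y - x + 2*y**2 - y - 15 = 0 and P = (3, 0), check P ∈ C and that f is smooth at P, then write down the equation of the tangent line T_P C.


Tangent line at P: 11*x + 2*y - 33 = 0.

Step 1: f(3, 0) = 0, so P lies on C.
Step 2: partial derivatives
  f_x(x, y) = 4*x + y - 1, f_y(x, y) = x + 4*y - 1.
  f_x(P) = 11, f_y(P) = 2 (gradient nonzero, so P is smooth).
Step 3: tangent line at P: 11·(x − 3) + 2·(y − 0) = 0.
Expanding: 11*x + 2*y - 33 = 0.


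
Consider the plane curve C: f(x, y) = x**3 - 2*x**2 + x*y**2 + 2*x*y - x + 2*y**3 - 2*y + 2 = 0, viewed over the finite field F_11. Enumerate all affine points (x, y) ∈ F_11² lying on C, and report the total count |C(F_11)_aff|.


Affine F_11-points: {(0, 5), (1, 0), (1, 5), (2, 0), (3, 2), (3, 6), (3, 7), (6, 8), (7, 2), (7, 4), (7, 7), (9, 8), (10, 0), (10, 3)}; count = 14.

For each of the 121 pairs (x, y) ∈ F_11², evaluate f(x, y) mod 11. Record the zeros.
  x = 0: [0↦2, 1↦2, 2↦3, 3↦6, 4↦1, 5↦0, 6↦4, 7↦3, 8↦9, 9↦1, 10↦2]  zeros at y ∈ {5}
  x = 1: [0↦0, 1↦3, 2↦9, 3↦8, 4↦1, 5↦0, 6↦6, 7↦9, 8↦10, 9↦10, 10↦10]  zeros at y ∈ {0, 5}
  x = 2: [0↦0, 1↦6, 2↦6, 3↦1, 4↦3, 5↦2, 6↦10, 7↦6, 8↦2, 9↦10, 10↦9]  zeros at y ∈ {0}
  x = 3: [0↦8, 1↦6, 2↦0, 3↦2, 4↦2, 5↦1, 6↦0, 7↦0, 8↦2, 9↦7, 10↦5]  zeros at y ∈ {2, 6, 7}
  x = 4: [0↦8, 1↦9, 2↦8, 3↦6, 4↦4, 5↦3, 6↦4, 7↦8, 8↦5, 9↦7, 10↦4]  zeros at y ∈ ∅
  x = 5: [0↦6, 1↦10, 2↦3, 3↦8, 4↦4, 5↦3, 6↦6, 7↦3, 8↦6, 9↦5, 10↦1]  zeros at y ∈ ∅
  x = 6: [0↦8, 1↦4, 2↦2, 3↦3, 4↦8, 5↦7, 6↦1, 7↦2, 8↦0, 9↦7, 10↦2]  zeros at y ∈ {8}
  x = 7: [0↦9, 1↦8, 2↦0, 3↦8, 4↦0, 5↦10, 6↦6, 7↦0, 8↦4, 9↦8, 10↦2]  zeros at y ∈ {2, 4, 7}
  x = 8: [0↦4, 1↦6, 2↦3, 3↦7, 4↦8, 5↦7, 6↦5, 7↦3, 8↦2, 9↦3, 10↦7]  zeros at y ∈ ∅
  x = 9: [0↦10, 1↦4, 2↦6, 3↦6, 4↦5, 5↦4, 6↦4, 7↦6, 8↦0, 9↦9, 10↦1]  zeros at y ∈ {8}
  x = 10: [0↦0, 1↦8, 2↦4, 3↦0, 4↦8, 5↦7, 6↦9, 7↦4, 8↦4, 9↦10, 10↦1]  zeros at y ∈ {0, 3}
Collecting zeros: affine points = {(0, 5), (1, 0), (1, 5), (2, 0), (3, 2), (3, 6), (3, 7), (6, 8), (7, 2), (7, 4), (7, 7), (9, 8), (10, 0), (10, 3)}.
Total count |C(F_11)_aff| = 14.


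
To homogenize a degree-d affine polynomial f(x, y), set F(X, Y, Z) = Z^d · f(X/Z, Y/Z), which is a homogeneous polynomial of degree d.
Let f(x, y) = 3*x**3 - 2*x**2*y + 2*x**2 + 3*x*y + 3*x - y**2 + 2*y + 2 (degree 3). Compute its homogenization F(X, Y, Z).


F(X, Y, Z) = 3*X**3 - 2*X**2*Y + 2*X**2*Z + 3*X*Y*Z + 3*X*Z**2 - Y**2*Z + 2*Y*Z**2 + 2*Z**3

deg(f) = 3.
Substitute x = X/Z, y = Y/Z into f, then multiply by Z^3.
  monomial 3·x^3·y^0 ↦ 3·X^3·Y^0·Z^0.
  monomial -2·x^2·y^1 ↦ -2·X^2·Y^1·Z^0.
  monomial 2·x^2·y^0 ↦ 2·X^2·Y^0·Z^1.
  monomial 3·x^1·y^1 ↦ 3·X^1·Y^1·Z^1.
  monomial 3·x^1·y^0 ↦ 3·X^1·Y^0·Z^2.
  monomial -1·x^0·y^2 ↦ -1·X^0·Y^2·Z^1.
  monomial 2·x^0·y^1 ↦ 2·X^0·Y^1·Z^2.
  monomial 2·x^0·y^0 ↦ 2·X^0·Y^0·Z^3.
Collecting: F(X, Y, Z) = 3*X**3 - 2*X**2*Y + 2*X**2*Z + 3*X*Y*Z + 3*X*Z**2 - Y**2*Z + 2*Y*Z**2 + 2*Z**3.
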